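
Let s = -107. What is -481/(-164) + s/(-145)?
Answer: 87293/23780 ≈ 3.6709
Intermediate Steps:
-481/(-164) + s/(-145) = -481/(-164) - 107/(-145) = -481*(-1/164) - 107*(-1/145) = 481/164 + 107/145 = 87293/23780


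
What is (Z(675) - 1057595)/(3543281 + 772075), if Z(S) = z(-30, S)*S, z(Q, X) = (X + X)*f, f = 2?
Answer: 764905/4315356 ≈ 0.17725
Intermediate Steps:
z(Q, X) = 4*X (z(Q, X) = (X + X)*2 = (2*X)*2 = 4*X)
Z(S) = 4*S² (Z(S) = (4*S)*S = 4*S²)
(Z(675) - 1057595)/(3543281 + 772075) = (4*675² - 1057595)/(3543281 + 772075) = (4*455625 - 1057595)/4315356 = (1822500 - 1057595)*(1/4315356) = 764905*(1/4315356) = 764905/4315356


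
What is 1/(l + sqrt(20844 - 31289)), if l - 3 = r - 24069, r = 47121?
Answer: 4611/106308694 - I*sqrt(10445)/531543470 ≈ 4.3374e-5 - 1.9227e-7*I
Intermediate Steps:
l = 23055 (l = 3 + (47121 - 24069) = 3 + 23052 = 23055)
1/(l + sqrt(20844 - 31289)) = 1/(23055 + sqrt(20844 - 31289)) = 1/(23055 + sqrt(-10445)) = 1/(23055 + I*sqrt(10445))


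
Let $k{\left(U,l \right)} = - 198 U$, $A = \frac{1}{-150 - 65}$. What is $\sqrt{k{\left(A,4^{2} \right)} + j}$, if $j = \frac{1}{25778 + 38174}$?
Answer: $\frac{\sqrt{10881764011405}}{3437420} \approx 0.95966$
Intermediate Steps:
$A = - \frac{1}{215}$ ($A = \frac{1}{-215} = - \frac{1}{215} \approx -0.0046512$)
$j = \frac{1}{63952} \approx 1.5637 \cdot 10^{-5}$
$\sqrt{k{\left(A,4^{2} \right)} + j} = \sqrt{\left(-198\right) \left(- \frac{1}{215}\right) + \frac{1}{63952}} = \sqrt{\frac{198}{215} + \frac{1}{63952}} = \sqrt{\frac{12662711}{13749680}} = \frac{\sqrt{10881764011405}}{3437420}$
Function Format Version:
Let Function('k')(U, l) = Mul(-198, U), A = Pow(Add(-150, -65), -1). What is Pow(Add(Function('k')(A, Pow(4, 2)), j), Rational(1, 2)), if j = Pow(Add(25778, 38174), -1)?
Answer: Mul(Rational(1, 3437420), Pow(10881764011405, Rational(1, 2))) ≈ 0.95966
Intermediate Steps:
A = Rational(-1, 215) (A = Pow(-215, -1) = Rational(-1, 215) ≈ -0.0046512)
j = Rational(1, 63952) (j = Pow(63952, -1) = Rational(1, 63952) ≈ 1.5637e-5)
Pow(Add(Function('k')(A, Pow(4, 2)), j), Rational(1, 2)) = Pow(Add(Mul(-198, Rational(-1, 215)), Rational(1, 63952)), Rational(1, 2)) = Pow(Add(Rational(198, 215), Rational(1, 63952)), Rational(1, 2)) = Pow(Rational(12662711, 13749680), Rational(1, 2)) = Mul(Rational(1, 3437420), Pow(10881764011405, Rational(1, 2)))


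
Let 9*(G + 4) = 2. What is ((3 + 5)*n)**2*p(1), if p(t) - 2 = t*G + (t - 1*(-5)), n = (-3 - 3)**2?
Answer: 350208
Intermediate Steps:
G = -34/9 (G = -4 + (1/9)*2 = -4 + 2/9 = -34/9 ≈ -3.7778)
n = 36 (n = (-6)**2 = 36)
p(t) = 7 - 25*t/9 (p(t) = 2 + (t*(-34/9) + (t - 1*(-5))) = 2 + (-34*t/9 + (t + 5)) = 2 + (-34*t/9 + (5 + t)) = 2 + (5 - 25*t/9) = 7 - 25*t/9)
((3 + 5)*n)**2*p(1) = ((3 + 5)*36)**2*(7 - 25/9*1) = (8*36)**2*(7 - 25/9) = 288**2*(38/9) = 82944*(38/9) = 350208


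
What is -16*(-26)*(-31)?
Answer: -12896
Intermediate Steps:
-16*(-26)*(-31) = 416*(-31) = -12896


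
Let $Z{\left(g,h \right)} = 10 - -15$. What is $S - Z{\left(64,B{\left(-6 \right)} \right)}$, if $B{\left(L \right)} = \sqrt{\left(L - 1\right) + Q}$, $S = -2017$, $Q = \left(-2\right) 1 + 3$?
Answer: $-2042$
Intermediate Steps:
$Q = 1$ ($Q = -2 + 3 = 1$)
$B{\left(L \right)} = \sqrt{L}$ ($B{\left(L \right)} = \sqrt{\left(L - 1\right) + 1} = \sqrt{\left(-1 + L\right) + 1} = \sqrt{L}$)
$Z{\left(g,h \right)} = 25$ ($Z{\left(g,h \right)} = 10 + 15 = 25$)
$S - Z{\left(64,B{\left(-6 \right)} \right)} = -2017 - 25 = -2042$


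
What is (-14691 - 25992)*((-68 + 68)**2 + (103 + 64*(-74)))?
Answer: 188484339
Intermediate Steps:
(-14691 - 25992)*((-68 + 68)**2 + (103 + 64*(-74))) = -40683*(0**2 + (103 - 4736)) = -40683*(0 - 4633) = -40683*(-4633) = 188484339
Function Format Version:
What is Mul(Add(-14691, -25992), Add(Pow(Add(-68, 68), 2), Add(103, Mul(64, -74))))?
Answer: 188484339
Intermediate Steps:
Mul(Add(-14691, -25992), Add(Pow(Add(-68, 68), 2), Add(103, Mul(64, -74)))) = Mul(-40683, Add(Pow(0, 2), Add(103, -4736))) = Mul(-40683, Add(0, -4633)) = Mul(-40683, -4633) = 188484339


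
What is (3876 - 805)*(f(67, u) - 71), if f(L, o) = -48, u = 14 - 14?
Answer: -365449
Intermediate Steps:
u = 0
(3876 - 805)*(f(67, u) - 71) = (3876 - 805)*(-48 - 71) = 3071*(-119) = -365449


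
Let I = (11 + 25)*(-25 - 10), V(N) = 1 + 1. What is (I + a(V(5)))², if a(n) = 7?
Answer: 1570009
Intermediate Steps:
V(N) = 2
I = -1260 (I = 36*(-35) = -1260)
(I + a(V(5)))² = (-1260 + 7)² = (-1253)² = 1570009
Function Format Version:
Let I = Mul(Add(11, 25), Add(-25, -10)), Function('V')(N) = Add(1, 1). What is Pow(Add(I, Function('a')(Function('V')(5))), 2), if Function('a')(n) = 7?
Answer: 1570009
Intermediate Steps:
Function('V')(N) = 2
I = -1260 (I = Mul(36, -35) = -1260)
Pow(Add(I, Function('a')(Function('V')(5))), 2) = Pow(Add(-1260, 7), 2) = Pow(-1253, 2) = 1570009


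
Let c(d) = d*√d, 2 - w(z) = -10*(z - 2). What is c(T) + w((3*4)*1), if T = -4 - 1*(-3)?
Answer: 102 - I ≈ 102.0 - 1.0*I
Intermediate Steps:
T = -1 (T = -4 + 3 = -1)
w(z) = -18 + 10*z (w(z) = 2 - (-10)*(z - 2) = 2 - (-10)*(-2 + z) = 2 - (20 - 10*z) = 2 + (-20 + 10*z) = -18 + 10*z)
c(d) = d^(3/2)
c(T) + w((3*4)*1) = (-1)^(3/2) + (-18 + 10*((3*4)*1)) = -I + (-18 + 10*(12*1)) = -I + (-18 + 10*12) = -I + (-18 + 120) = -I + 102 = 102 - I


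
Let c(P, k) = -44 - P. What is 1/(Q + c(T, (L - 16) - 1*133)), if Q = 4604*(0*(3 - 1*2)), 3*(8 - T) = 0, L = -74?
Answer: -1/52 ≈ -0.019231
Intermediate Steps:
T = 8 (T = 8 - ⅓*0 = 8 + 0 = 8)
Q = 0 (Q = 4604*(0*(3 - 2)) = 4604*(0*1) = 4604*0 = 0)
1/(Q + c(T, (L - 16) - 1*133)) = 1/(0 + (-44 - 1*8)) = 1/(0 + (-44 - 8)) = 1/(0 - 52) = 1/(-52) = -1/52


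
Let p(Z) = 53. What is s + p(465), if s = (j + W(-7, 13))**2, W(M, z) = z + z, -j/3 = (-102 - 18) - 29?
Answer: 223782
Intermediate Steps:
j = 447 (j = -3*((-102 - 18) - 29) = -3*(-120 - 29) = -3*(-149) = 447)
W(M, z) = 2*z
s = 223729 (s = (447 + 2*13)**2 = (447 + 26)**2 = 473**2 = 223729)
s + p(465) = 223729 + 53 = 223782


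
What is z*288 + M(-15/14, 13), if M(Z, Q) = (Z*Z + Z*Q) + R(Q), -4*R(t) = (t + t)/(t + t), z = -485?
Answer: -13689917/98 ≈ -1.3969e+5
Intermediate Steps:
R(t) = -¼ (R(t) = -(t + t)/(4*(t + t)) = -2*t/(4*(2*t)) = -2*t*1/(2*t)/4 = -¼*1 = -¼)
M(Z, Q) = -¼ + Z² + Q*Z (M(Z, Q) = (Z*Z + Z*Q) - ¼ = (Z² + Q*Z) - ¼ = -¼ + Z² + Q*Z)
z*288 + M(-15/14, 13) = -485*288 + (-¼ + (-15/14)² + 13*(-15/14)) = -139680 + (-¼ + (-15*1/14)² + 13*(-15*1/14)) = -139680 + (-¼ + (-15/14)² + 13*(-15/14)) = -139680 + (-¼ + 225/196 - 195/14) = -139680 - 1277/98 = -13689917/98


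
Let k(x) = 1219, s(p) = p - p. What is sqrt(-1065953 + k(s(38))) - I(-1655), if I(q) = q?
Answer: 1655 + I*sqrt(1064734) ≈ 1655.0 + 1031.9*I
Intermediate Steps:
s(p) = 0
sqrt(-1065953 + k(s(38))) - I(-1655) = sqrt(-1065953 + 1219) - 1*(-1655) = sqrt(-1064734) + 1655 = I*sqrt(1064734) + 1655 = 1655 + I*sqrt(1064734)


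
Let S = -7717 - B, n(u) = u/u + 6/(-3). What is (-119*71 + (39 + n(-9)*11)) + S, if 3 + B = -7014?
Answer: -9121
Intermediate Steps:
B = -7017 (B = -3 - 7014 = -7017)
n(u) = -1 (n(u) = 1 + 6*(-⅓) = 1 - 2 = -1)
S = -700 (S = -7717 - 1*(-7017) = -7717 + 7017 = -700)
(-119*71 + (39 + n(-9)*11)) + S = (-119*71 + (39 - 1*11)) - 700 = (-8449 + (39 - 11)) - 700 = (-8449 + 28) - 700 = -8421 - 700 = -9121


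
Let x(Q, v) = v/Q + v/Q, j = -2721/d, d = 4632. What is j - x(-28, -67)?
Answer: -58073/10808 ≈ -5.3731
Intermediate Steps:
j = -907/1544 (j = -2721/4632 = -2721*1/4632 = -907/1544 ≈ -0.58743)
x(Q, v) = 2*v/Q
j - x(-28, -67) = -907/1544 - 2*(-67)/(-28) = -907/1544 - 2*(-67)*(-1)/28 = -907/1544 - 1*67/14 = -907/1544 - 67/14 = -58073/10808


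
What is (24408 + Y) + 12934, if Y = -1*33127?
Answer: 4215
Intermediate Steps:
Y = -33127
(24408 + Y) + 12934 = (24408 - 33127) + 12934 = -8719 + 12934 = 4215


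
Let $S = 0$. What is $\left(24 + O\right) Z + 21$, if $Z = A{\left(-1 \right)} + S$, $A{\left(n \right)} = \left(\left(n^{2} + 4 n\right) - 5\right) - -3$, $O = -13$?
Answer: $-34$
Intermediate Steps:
$A{\left(n \right)} = -2 + n^{2} + 4 n$ ($A{\left(n \right)} = \left(-5 + n^{2} + 4 n\right) + 3 = -2 + n^{2} + 4 n$)
$Z = -5$ ($Z = \left(-2 + \left(-1\right)^{2} + 4 \left(-1\right)\right) + 0 = \left(-2 + 1 - 4\right) + 0 = -5 + 0 = -5$)
$\left(24 + O\right) Z + 21 = \left(24 - 13\right) \left(-5\right) + 21 = 11 \left(-5\right) + 21 = -55 + 21 = -34$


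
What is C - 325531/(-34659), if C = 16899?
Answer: 586027972/34659 ≈ 16908.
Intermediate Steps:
C - 325531/(-34659) = 16899 - 325531/(-34659) = 16899 - 325531*(-1/34659) = 16899 + 325531/34659 = 586027972/34659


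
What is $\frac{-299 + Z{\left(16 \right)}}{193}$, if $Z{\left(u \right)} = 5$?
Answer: $- \frac{294}{193} \approx -1.5233$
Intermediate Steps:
$\frac{-299 + Z{\left(16 \right)}}{193} = \frac{-299 + 5}{193} = \frac{1}{193} \left(-294\right) = - \frac{294}{193}$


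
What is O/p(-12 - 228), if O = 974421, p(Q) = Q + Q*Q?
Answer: 324807/19120 ≈ 16.988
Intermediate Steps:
p(Q) = Q + Q²
O/p(-12 - 228) = 974421/(((-12 - 228)*(1 + (-12 - 228)))) = 974421/((-240*(1 - 240))) = 974421/((-240*(-239))) = 974421/57360 = 974421*(1/57360) = 324807/19120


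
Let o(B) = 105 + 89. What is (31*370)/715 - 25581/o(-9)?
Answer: -3213047/27742 ≈ -115.82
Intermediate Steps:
o(B) = 194
(31*370)/715 - 25581/o(-9) = (31*370)/715 - 25581/194 = 11470*(1/715) - 25581*1/194 = 2294/143 - 25581/194 = -3213047/27742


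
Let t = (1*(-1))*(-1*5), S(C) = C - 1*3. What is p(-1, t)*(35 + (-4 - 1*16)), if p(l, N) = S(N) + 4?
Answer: 90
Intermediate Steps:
S(C) = -3 + C (S(C) = C - 3 = -3 + C)
t = 5 (t = -1*(-5) = 5)
p(l, N) = 1 + N (p(l, N) = (-3 + N) + 4 = 1 + N)
p(-1, t)*(35 + (-4 - 1*16)) = (1 + 5)*(35 + (-4 - 1*16)) = 6*(35 + (-4 - 16)) = 6*(35 - 20) = 6*15 = 90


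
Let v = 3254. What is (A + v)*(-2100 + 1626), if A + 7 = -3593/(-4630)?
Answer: -3563817111/2315 ≈ -1.5394e+6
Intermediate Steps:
A = -28817/4630 (A = -7 - 3593/(-4630) = -7 - 3593*(-1/4630) = -7 + 3593/4630 = -28817/4630 ≈ -6.2240)
(A + v)*(-2100 + 1626) = (-28817/4630 + 3254)*(-2100 + 1626) = (15037203/4630)*(-474) = -3563817111/2315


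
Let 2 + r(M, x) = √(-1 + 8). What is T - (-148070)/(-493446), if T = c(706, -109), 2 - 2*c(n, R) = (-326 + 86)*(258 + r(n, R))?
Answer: 7579503248/246723 + 120*√7 ≈ 31038.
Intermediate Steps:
r(M, x) = -2 + √7 (r(M, x) = -2 + √(-1 + 8) = -2 + √7)
c(n, R) = 30721 + 120*√7 (c(n, R) = 1 - (-326 + 86)*(258 + (-2 + √7))/2 = 1 - (-120)*(256 + √7) = 1 - (-61440 - 240*√7)/2 = 1 + (30720 + 120*√7) = 30721 + 120*√7)
T = 30721 + 120*√7 ≈ 31039.
T - (-148070)/(-493446) = (30721 + 120*√7) - (-148070)/(-493446) = (30721 + 120*√7) - (-148070)*(-1)/493446 = (30721 + 120*√7) - 1*74035/246723 = (30721 + 120*√7) - 74035/246723 = 7579503248/246723 + 120*√7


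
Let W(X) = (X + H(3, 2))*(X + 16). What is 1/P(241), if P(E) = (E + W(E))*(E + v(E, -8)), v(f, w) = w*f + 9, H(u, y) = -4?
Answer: -1/102609700 ≈ -9.7457e-9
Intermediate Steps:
v(f, w) = 9 + f*w (v(f, w) = f*w + 9 = 9 + f*w)
W(X) = (-4 + X)*(16 + X) (W(X) = (X - 4)*(X + 16) = (-4 + X)*(16 + X))
P(E) = (9 - 7*E)*(-64 + E² + 13*E) (P(E) = (E + (-64 + E² + 12*E))*(E + (9 + E*(-8))) = (-64 + E² + 13*E)*(E + (9 - 8*E)) = (-64 + E² + 13*E)*(9 - 7*E) = (9 - 7*E)*(-64 + E² + 13*E))
1/P(241) = 1/(-576 - 82*241² - 7*241³ + 565*241) = 1/(-576 - 82*58081 - 7*13997521 + 136165) = 1/(-576 - 4762642 - 97982647 + 136165) = 1/(-102609700) = -1/102609700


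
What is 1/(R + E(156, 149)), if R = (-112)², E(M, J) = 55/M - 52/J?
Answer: 23244/291572819 ≈ 7.9719e-5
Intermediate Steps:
E(M, J) = -52/J + 55/M
R = 12544
1/(R + E(156, 149)) = 1/(12544 + (-52/149 + 55/156)) = 1/(12544 + 83/23244) = 1/(291572819/23244) = 23244/291572819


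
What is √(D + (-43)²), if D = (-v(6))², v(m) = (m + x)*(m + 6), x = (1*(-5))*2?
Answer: √4153 ≈ 64.444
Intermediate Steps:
x = -10 (x = -5*2 = -10)
v(m) = (-10 + m)*(6 + m) (v(m) = (m - 10)*(m + 6) = (-10 + m)*(6 + m))
D = 2304 (D = (-(-60 + 6² - 4*6))² = (-(-60 + 36 - 24))² = (-1*(-48))² = 48² = 2304)
√(D + (-43)²) = √(2304 + (-43)²) = √(2304 + 1849) = √4153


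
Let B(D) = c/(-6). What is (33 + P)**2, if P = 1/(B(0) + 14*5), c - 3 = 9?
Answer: 5040025/4624 ≈ 1090.0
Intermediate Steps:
c = 12 (c = 3 + 9 = 12)
B(D) = -2 (B(D) = 12/(-6) = 12*(-1/6) = -2)
P = 1/68 (P = 1/(-2 + 14*5) = 1/(-2 + 70) = 1/68 ≈ 0.014706)
(33 + P)**2 = (33 + 1/68)**2 = (2245/68)**2 = 5040025/4624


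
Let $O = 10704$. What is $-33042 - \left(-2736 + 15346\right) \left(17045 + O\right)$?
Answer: $-349947932$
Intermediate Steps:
$-33042 - \left(-2736 + 15346\right) \left(17045 + O\right) = -33042 - \left(-2736 + 15346\right) \left(17045 + 10704\right) = -33042 - 12610 \cdot 27749 = -33042 - 349914890 = -349947932$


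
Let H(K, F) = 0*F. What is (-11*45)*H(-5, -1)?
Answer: 0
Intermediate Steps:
H(K, F) = 0
(-11*45)*H(-5, -1) = -11*45*0 = -495*0 = 0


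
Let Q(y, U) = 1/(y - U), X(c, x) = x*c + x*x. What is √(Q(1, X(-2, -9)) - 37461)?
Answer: I*√7342358/14 ≈ 193.55*I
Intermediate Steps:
X(c, x) = x² + c*x (X(c, x) = c*x + x² = x² + c*x)
√(Q(1, X(-2, -9)) - 37461) = √(1/(1 - (-9)*(-2 - 9)) - 37461) = √(1/(1 - (-9)*(-11)) - 37461) = √(1/(1 - 1*99) - 37461) = √(1/(1 - 99) - 37461) = √(1/(-98) - 37461) = √(-1/98 - 37461) = √(-3671179/98) = I*√7342358/14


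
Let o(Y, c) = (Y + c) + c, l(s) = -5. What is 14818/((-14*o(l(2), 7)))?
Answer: -7409/63 ≈ -117.60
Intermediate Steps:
o(Y, c) = Y + 2*c
14818/((-14*o(l(2), 7))) = 14818/((-14*(-5 + 2*7))) = 14818/((-14*(-5 + 14))) = 14818/((-14*9)) = 14818/(-126) = 14818*(-1/126) = -7409/63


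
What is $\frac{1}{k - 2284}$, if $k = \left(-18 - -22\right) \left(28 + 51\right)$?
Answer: $- \frac{1}{1968} \approx -0.00050813$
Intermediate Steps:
$k = 316$ ($k = \left(-18 + 22\right) 79 = 4 \cdot 79 = 316$)
$\frac{1}{k - 2284} = \frac{1}{316 - 2284} = \frac{1}{-1968} = - \frac{1}{1968}$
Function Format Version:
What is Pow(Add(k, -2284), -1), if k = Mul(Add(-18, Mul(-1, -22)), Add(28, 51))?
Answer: Rational(-1, 1968) ≈ -0.00050813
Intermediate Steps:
k = 316 (k = Mul(Add(-18, 22), 79) = Mul(4, 79) = 316)
Pow(Add(k, -2284), -1) = Pow(Add(316, -2284), -1) = Pow(-1968, -1) = Rational(-1, 1968)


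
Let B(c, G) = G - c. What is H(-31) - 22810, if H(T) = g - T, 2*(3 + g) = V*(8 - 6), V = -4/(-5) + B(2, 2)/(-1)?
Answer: -113906/5 ≈ -22781.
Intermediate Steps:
V = ⅘ (V = -4/(-5) + (2 - 1*2)/(-1) = -4*(-⅕) + (2 - 2)*(-1) = ⅘ + 0*(-1) = ⅘ + 0 = ⅘ ≈ 0.80000)
g = -11/5 (g = -3 + (4*(8 - 6)/5)/2 = -3 + ((⅘)*2)/2 = -3 + (½)*(8/5) = -3 + ⅘ = -11/5 ≈ -2.2000)
H(T) = -11/5 - T
H(-31) - 22810 = (-11/5 - 1*(-31)) - 22810 = (-11/5 + 31) - 22810 = 144/5 - 22810 = -113906/5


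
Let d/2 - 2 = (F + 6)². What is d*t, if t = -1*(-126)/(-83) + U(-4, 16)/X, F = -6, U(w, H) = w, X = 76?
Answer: -9908/1577 ≈ -6.2828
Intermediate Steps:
d = 4 (d = 4 + 2*(-6 + 6)² = 4 + 2*0² = 4 + 2*0 = 4 + 0 = 4)
t = -2477/1577 (t = -1*(-126)/(-83) - 4/76 = 126*(-1/83) - 4*1/76 = -126/83 - 1/19 = -2477/1577 ≈ -1.5707)
d*t = 4*(-2477/1577) = -9908/1577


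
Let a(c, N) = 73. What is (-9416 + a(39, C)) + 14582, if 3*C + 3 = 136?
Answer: 5239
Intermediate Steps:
C = 133/3 (C = -1 + (⅓)*136 = -1 + 136/3 = 133/3 ≈ 44.333)
(-9416 + a(39, C)) + 14582 = (-9416 + 73) + 14582 = -9343 + 14582 = 5239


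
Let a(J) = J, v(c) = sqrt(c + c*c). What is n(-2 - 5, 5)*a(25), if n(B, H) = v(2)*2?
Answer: 50*sqrt(6) ≈ 122.47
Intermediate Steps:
v(c) = sqrt(c + c**2)
n(B, H) = 2*sqrt(6) (n(B, H) = sqrt(2*(1 + 2))*2 = sqrt(2*3)*2 = sqrt(6)*2 = 2*sqrt(6))
n(-2 - 5, 5)*a(25) = (2*sqrt(6))*25 = 50*sqrt(6)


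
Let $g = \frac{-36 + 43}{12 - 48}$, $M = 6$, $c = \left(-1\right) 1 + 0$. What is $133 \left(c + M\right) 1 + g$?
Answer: $\frac{23933}{36} \approx 664.81$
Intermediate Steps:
$c = -1$ ($c = -1 + 0 = -1$)
$g = - \frac{7}{36}$ ($g = \frac{7}{-36} = 7 \left(- \frac{1}{36}\right) = - \frac{7}{36} \approx -0.19444$)
$133 \left(c + M\right) 1 + g = 133 \left(-1 + 6\right) 1 - \frac{7}{36} = 133 \cdot 5 \cdot 1 - \frac{7}{36} = 133 \cdot 5 - \frac{7}{36} = 665 - \frac{7}{36} = \frac{23933}{36}$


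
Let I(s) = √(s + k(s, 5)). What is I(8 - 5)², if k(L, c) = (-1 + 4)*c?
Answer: 18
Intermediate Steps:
k(L, c) = 3*c
I(s) = √(15 + s) (I(s) = √(s + 3*5) = √(s + 15) = √(15 + s))
I(8 - 5)² = (√(15 + (8 - 5)))² = (√(15 + 3))² = (√18)² = (3*√2)² = 18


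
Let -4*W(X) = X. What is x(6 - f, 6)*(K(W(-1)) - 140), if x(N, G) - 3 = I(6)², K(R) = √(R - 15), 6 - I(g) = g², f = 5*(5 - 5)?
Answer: -126420 + 903*I*√59/2 ≈ -1.2642e+5 + 3468.0*I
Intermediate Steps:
W(X) = -X/4
f = 0 (f = 5*0 = 0)
I(g) = 6 - g²
K(R) = √(-15 + R)
x(N, G) = 903 (x(N, G) = 3 + (6 - 1*6²)² = 3 + (6 - 1*36)² = 3 + (6 - 36)² = 3 + (-30)² = 3 + 900 = 903)
x(6 - f, 6)*(K(W(-1)) - 140) = 903*(√(-15 - ¼*(-1)) - 140) = 903*(√(-15 + ¼) - 140) = 903*(√(-59/4) - 140) = 903*(I*√59/2 - 140) = 903*(-140 + I*√59/2) = -126420 + 903*I*√59/2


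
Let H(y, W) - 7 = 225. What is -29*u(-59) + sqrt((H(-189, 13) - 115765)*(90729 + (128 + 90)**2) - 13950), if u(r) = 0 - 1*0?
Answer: 3*I*sqrt(1774755311) ≈ 1.2638e+5*I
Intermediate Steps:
H(y, W) = 232 (H(y, W) = 7 + 225 = 232)
u(r) = 0 (u(r) = 0 + 0 = 0)
-29*u(-59) + sqrt((H(-189, 13) - 115765)*(90729 + (128 + 90)**2) - 13950) = -29*0 + sqrt((232 - 115765)*(90729 + (128 + 90)**2) - 13950) = 0 + sqrt(-115533*(90729 + 218**2) - 13950) = 0 + sqrt(-115533*(90729 + 47524) - 13950) = 0 + sqrt(-115533*138253 - 13950) = 0 + sqrt(-15972783849 - 13950) = 0 + sqrt(-15972797799) = 0 + 3*I*sqrt(1774755311) = 3*I*sqrt(1774755311)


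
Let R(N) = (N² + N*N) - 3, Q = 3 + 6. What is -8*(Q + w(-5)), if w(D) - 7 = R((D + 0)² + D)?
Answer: -6504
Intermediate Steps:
Q = 9
R(N) = -3 + 2*N² (R(N) = (N² + N²) - 3 = 2*N² - 3 = -3 + 2*N²)
w(D) = 4 + 2*(D + D²)² (w(D) = 7 + (-3 + 2*((D + 0)² + D)²) = 7 + (-3 + 2*(D² + D)²) = 7 + (-3 + 2*(D + D²)²) = 4 + 2*(D + D²)²)
-8*(Q + w(-5)) = -8*(9 + (4 + 2*(-5)²*(1 - 5)²)) = -8*(9 + (4 + 2*25*(-4)²)) = -8*(9 + (4 + 2*25*16)) = -8*(9 + (4 + 800)) = -8*(9 + 804) = -8*813 = -6504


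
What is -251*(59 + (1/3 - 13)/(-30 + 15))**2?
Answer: -1820314499/2025 ≈ -8.9892e+5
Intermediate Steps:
-251*(59 + (1/3 - 13)/(-30 + 15))**2 = -251*(59 + (1/3 - 13)/(-15))**2 = -251*(59 - 38/3*(-1/15))**2 = -251*(59 + 38/45)**2 = -251*(2693/45)**2 = -251*7252249/2025 = -1820314499/2025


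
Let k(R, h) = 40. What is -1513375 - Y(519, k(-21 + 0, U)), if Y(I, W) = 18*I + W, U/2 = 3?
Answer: -1522757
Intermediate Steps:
U = 6 (U = 2*3 = 6)
Y(I, W) = W + 18*I
-1513375 - Y(519, k(-21 + 0, U)) = -1513375 - (40 + 18*519) = -1513375 - (40 + 9342) = -1513375 - 1*9382 = -1513375 - 9382 = -1522757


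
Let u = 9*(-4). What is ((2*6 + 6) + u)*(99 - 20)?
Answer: -1422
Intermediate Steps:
u = -36
((2*6 + 6) + u)*(99 - 20) = ((2*6 + 6) - 36)*(99 - 20) = ((12 + 6) - 36)*79 = (18 - 36)*79 = -18*79 = -1422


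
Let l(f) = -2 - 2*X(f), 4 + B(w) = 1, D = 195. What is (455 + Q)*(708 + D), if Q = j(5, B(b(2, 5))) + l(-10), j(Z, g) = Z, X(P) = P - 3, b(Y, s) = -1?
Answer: 437052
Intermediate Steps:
B(w) = -3 (B(w) = -4 + 1 = -3)
X(P) = -3 + P
l(f) = 4 - 2*f (l(f) = -2 - 2*(-3 + f) = -2 + (6 - 2*f) = 4 - 2*f)
Q = 29 (Q = 5 + (4 - 2*(-10)) = 5 + (4 + 20) = 5 + 24 = 29)
(455 + Q)*(708 + D) = (455 + 29)*(708 + 195) = 484*903 = 437052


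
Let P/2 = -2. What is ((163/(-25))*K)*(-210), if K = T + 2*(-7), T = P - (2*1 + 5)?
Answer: -34230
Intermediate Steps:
P = -4 (P = 2*(-2) = -4)
T = -11 (T = -4 - (2*1 + 5) = -4 - (2 + 5) = -4 - 1*7 = -4 - 7 = -11)
K = -25 (K = -11 + 2*(-7) = -11 - 14 = -25)
((163/(-25))*K)*(-210) = ((163/(-25))*(-25))*(-210) = ((163*(-1/25))*(-25))*(-210) = -163/25*(-25)*(-210) = 163*(-210) = -34230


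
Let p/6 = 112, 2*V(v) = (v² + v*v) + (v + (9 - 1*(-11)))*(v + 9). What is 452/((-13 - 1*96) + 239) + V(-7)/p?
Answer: 77951/21840 ≈ 3.5692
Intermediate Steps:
V(v) = v² + (9 + v)*(20 + v)/2 (V(v) = ((v² + v*v) + (v + (9 - 1*(-11)))*(v + 9))/2 = ((v² + v²) + (v + (9 + 11))*(9 + v))/2 = (2*v² + (v + 20)*(9 + v))/2 = (2*v² + (20 + v)*(9 + v))/2 = (2*v² + (9 + v)*(20 + v))/2 = v² + (9 + v)*(20 + v)/2)
p = 672 (p = 6*112 = 672)
452/((-13 - 1*96) + 239) + V(-7)/p = 452/((-13 - 1*96) + 239) + (90 + (3/2)*(-7)² + (29/2)*(-7))/672 = 452/((-13 - 96) + 239) + (90 + (3/2)*49 - 203/2)*(1/672) = 452/(-109 + 239) + (90 + 147/2 - 203/2)*(1/672) = 452/130 + 62*(1/672) = 452*(1/130) + 31/336 = 226/65 + 31/336 = 77951/21840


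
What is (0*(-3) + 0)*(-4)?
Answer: 0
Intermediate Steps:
(0*(-3) + 0)*(-4) = (0 + 0)*(-4) = 0*(-4) = 0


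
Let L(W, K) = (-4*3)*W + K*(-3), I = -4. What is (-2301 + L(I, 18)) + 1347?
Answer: -960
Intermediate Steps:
L(W, K) = -12*W - 3*K
(-2301 + L(I, 18)) + 1347 = (-2301 + (-12*(-4) - 3*18)) + 1347 = (-2301 + (48 - 54)) + 1347 = (-2301 - 6) + 1347 = -2307 + 1347 = -960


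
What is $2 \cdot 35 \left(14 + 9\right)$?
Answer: $1610$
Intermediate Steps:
$2 \cdot 35 \left(14 + 9\right) = 70 \cdot 23 = 1610$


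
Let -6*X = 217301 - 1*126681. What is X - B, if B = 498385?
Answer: -1540465/3 ≈ -5.1349e+5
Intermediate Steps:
X = -45310/3 (X = -(217301 - 1*126681)/6 = -(217301 - 126681)/6 = -⅙*90620 = -45310/3 ≈ -15103.)
X - B = -45310/3 - 1*498385 = -45310/3 - 498385 = -1540465/3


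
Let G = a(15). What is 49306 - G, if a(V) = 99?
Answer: 49207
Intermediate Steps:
G = 99
49306 - G = 49306 - 1*99 = 49306 - 99 = 49207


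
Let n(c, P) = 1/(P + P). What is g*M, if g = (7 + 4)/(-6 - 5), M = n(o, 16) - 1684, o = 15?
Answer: 53887/32 ≈ 1684.0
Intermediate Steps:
n(c, P) = 1/(2*P)
M = -53887/32 (M = (½)/16 - 1684 = (½)*(1/16) - 1684 = 1/32 - 1684 = -53887/32 ≈ -1684.0)
g = -1 (g = 11/(-11) = 11*(-1/11) = -1)
g*M = -1*(-53887/32) = 53887/32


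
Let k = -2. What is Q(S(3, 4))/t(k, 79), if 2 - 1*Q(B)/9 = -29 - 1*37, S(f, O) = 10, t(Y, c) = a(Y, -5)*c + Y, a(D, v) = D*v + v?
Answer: 204/131 ≈ 1.5573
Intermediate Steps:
a(D, v) = v + D*v
t(Y, c) = Y + c*(-5 - 5*Y) (t(Y, c) = (-5*(1 + Y))*c + Y = (-5 - 5*Y)*c + Y = c*(-5 - 5*Y) + Y = Y + c*(-5 - 5*Y))
Q(B) = 612 (Q(B) = 18 - 9*(-29 - 1*37) = 18 - 9*(-29 - 37) = 18 - 9*(-66) = 18 + 594 = 612)
Q(S(3, 4))/t(k, 79) = 612/(-2 - 5*79*(1 - 2)) = 612/(-2 - 5*79*(-1)) = 612/(-2 + 395) = 612/393 = 612*(1/393) = 204/131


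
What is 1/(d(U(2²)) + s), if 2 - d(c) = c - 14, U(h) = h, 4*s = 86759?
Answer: 4/86807 ≈ 4.6079e-5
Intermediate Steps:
s = 86759/4 (s = (¼)*86759 = 86759/4 ≈ 21690.)
d(c) = 16 - c (d(c) = 2 - (c - 14) = 2 - (-14 + c) = 2 + (14 - c) = 16 - c)
1/(d(U(2²)) + s) = 1/((16 - 1*2²) + 86759/4) = 1/((16 - 1*4) + 86759/4) = 1/((16 - 4) + 86759/4) = 1/(12 + 86759/4) = 1/(86807/4) = 4/86807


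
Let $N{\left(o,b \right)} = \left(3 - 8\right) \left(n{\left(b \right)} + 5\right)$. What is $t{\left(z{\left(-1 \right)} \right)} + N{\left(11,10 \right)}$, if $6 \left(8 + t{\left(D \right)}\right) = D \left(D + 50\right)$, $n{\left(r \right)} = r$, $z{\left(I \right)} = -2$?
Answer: $-99$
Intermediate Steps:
$t{\left(D \right)} = -8 + \frac{D \left(50 + D\right)}{6}$ ($t{\left(D \right)} = -8 + \frac{D \left(D + 50\right)}{6} = -8 + \frac{D \left(50 + D\right)}{6}$)
$N{\left(o,b \right)} = -25 - 5 b$ ($N{\left(o,b \right)} = \left(3 - 8\right) \left(b + 5\right) = - 5 \left(5 + b\right) = -25 - 5 b$)
$t{\left(z{\left(-1 \right)} \right)} + N{\left(11,10 \right)} = \left(-8 + \frac{\left(-2\right)^{2}}{6} + \frac{25}{3} \left(-2\right)\right) - 75 = \left(-8 + \frac{1}{6} \cdot 4 - \frac{50}{3}\right) - 75 = \left(-8 + \frac{2}{3} - \frac{50}{3}\right) - 75 = -24 - 75 = -99$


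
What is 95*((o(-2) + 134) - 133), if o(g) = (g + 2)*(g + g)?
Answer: 95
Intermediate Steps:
o(g) = 2*g*(2 + g) (o(g) = (2 + g)*(2*g) = 2*g*(2 + g))
95*((o(-2) + 134) - 133) = 95*((2*(-2)*(2 - 2) + 134) - 133) = 95*((2*(-2)*0 + 134) - 133) = 95*((0 + 134) - 133) = 95*(134 - 133) = 95*1 = 95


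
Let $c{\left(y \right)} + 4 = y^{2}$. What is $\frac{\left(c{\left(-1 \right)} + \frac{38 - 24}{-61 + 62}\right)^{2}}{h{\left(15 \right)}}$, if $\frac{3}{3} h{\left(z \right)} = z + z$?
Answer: $\frac{121}{30} \approx 4.0333$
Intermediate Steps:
$c{\left(y \right)} = -4 + y^{2}$
$h{\left(z \right)} = 2 z$ ($h{\left(z \right)} = z + z = 2 z$)
$\frac{\left(c{\left(-1 \right)} + \frac{38 - 24}{-61 + 62}\right)^{2}}{h{\left(15 \right)}} = \frac{\left(\left(-4 + \left(-1\right)^{2}\right) + \frac{38 - 24}{-61 + 62}\right)^{2}}{2 \cdot 15} = \frac{\left(\left(-4 + 1\right) + \frac{14}{1}\right)^{2}}{30} = \left(-3 + 14 \cdot 1\right)^{2} \cdot \frac{1}{30} = \left(-3 + 14\right)^{2} \cdot \frac{1}{30} = 11^{2} \cdot \frac{1}{30} = 121 \cdot \frac{1}{30} = \frac{121}{30}$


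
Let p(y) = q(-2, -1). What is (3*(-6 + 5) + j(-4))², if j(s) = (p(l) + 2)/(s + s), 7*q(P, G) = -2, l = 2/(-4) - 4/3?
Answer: 2025/196 ≈ 10.332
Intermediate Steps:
l = -11/6 (l = 2*(-¼) - 4*⅓ = -½ - 4/3 = -11/6 ≈ -1.8333)
q(P, G) = -2/7 (q(P, G) = (⅐)*(-2) = -2/7)
p(y) = -2/7
j(s) = 6/(7*s) (j(s) = (-2/7 + 2)/(s + s) = 12/(7*((2*s))) = 12*(1/(2*s))/7 = 6/(7*s))
(3*(-6 + 5) + j(-4))² = (3*(-6 + 5) + (6/7)/(-4))² = (3*(-1) + (6/7)*(-¼))² = (-3 - 3/14)² = (-45/14)² = 2025/196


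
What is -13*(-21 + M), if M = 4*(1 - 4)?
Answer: 429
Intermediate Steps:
M = -12 (M = 4*(-3) = -12)
-13*(-21 + M) = -13*(-21 - 12) = -13*(-33) = 429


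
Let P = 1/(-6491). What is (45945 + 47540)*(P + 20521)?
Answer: 12452371207850/6491 ≈ 1.9184e+9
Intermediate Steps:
P = -1/6491 ≈ -0.00015406
(45945 + 47540)*(P + 20521) = (45945 + 47540)*(-1/6491 + 20521) = 93485*(133201810/6491) = 12452371207850/6491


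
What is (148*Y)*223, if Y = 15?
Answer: 495060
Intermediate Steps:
(148*Y)*223 = (148*15)*223 = 2220*223 = 495060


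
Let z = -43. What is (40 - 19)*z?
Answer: -903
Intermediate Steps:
(40 - 19)*z = (40 - 19)*(-43) = 21*(-43) = -903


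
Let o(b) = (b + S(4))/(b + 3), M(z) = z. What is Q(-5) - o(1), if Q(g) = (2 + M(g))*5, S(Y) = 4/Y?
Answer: -31/2 ≈ -15.500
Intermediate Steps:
o(b) = (1 + b)/(3 + b) (o(b) = (b + 4/4)/(b + 3) = (b + 4*(¼))/(3 + b) = (b + 1)/(3 + b) = (1 + b)/(3 + b))
Q(g) = 10 + 5*g (Q(g) = (2 + g)*5 = 10 + 5*g)
Q(-5) - o(1) = (10 + 5*(-5)) - (1 + 1)/(3 + 1) = (10 - 25) - 2/4 = -15 - 2/4 = -15 - 1*½ = -15 - ½ = -31/2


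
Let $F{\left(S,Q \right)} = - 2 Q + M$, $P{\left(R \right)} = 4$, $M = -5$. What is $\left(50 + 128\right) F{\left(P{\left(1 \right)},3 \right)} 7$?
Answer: $-13706$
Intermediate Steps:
$F{\left(S,Q \right)} = -5 - 2 Q$ ($F{\left(S,Q \right)} = - 2 Q - 5 = -5 - 2 Q$)
$\left(50 + 128\right) F{\left(P{\left(1 \right)},3 \right)} 7 = \left(50 + 128\right) \left(-5 - 6\right) 7 = 178 \left(-5 - 6\right) 7 = 178 \left(\left(-11\right) 7\right) = 178 \left(-77\right) = -13706$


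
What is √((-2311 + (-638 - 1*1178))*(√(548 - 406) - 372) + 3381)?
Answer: √(1538625 - 4127*√142) ≈ 1220.4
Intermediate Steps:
√((-2311 + (-638 - 1*1178))*(√(548 - 406) - 372) + 3381) = √((-2311 + (-638 - 1178))*(√142 - 372) + 3381) = √((-2311 - 1816)*(-372 + √142) + 3381) = √(-4127*(-372 + √142) + 3381) = √((1535244 - 4127*√142) + 3381) = √(1538625 - 4127*√142)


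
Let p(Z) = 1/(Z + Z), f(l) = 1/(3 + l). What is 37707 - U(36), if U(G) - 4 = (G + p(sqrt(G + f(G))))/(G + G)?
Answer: 75405/2 - sqrt(54795)/202320 ≈ 37703.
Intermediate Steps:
p(Z) = 1/(2*Z)
U(G) = 4 + (G + 1/(2*sqrt(G + 1/(3 + G))))/(2*G) (U(G) = 4 + (G + 1/(2*(sqrt(G + 1/(3 + G)))))/(G + G) = 4 + (G + 1/(2*sqrt(G + 1/(3 + G))))/((2*G)) = 4 + (G + 1/(2*sqrt(G + 1/(3 + G))))*(1/(2*G)) = 4 + (G + 1/(2*sqrt(G + 1/(3 + G))))/(2*G))
37707 - U(36) = 37707 - (9/2 + (1/4)/(36*sqrt(1/(3 + 36) + 36**2/(3 + 36) + 3*36/(3 + 36)))) = 37707 - (9/2 + (1/4)*(1/36)/sqrt(1/39 + 1296/39 + 3*36/39)) = 37707 - (9/2 + (1/4)*(1/36)/sqrt(1/39 + 1296*(1/39) + 3*36*(1/39))) = 37707 - (9/2 + (1/4)*(1/36)/sqrt(1/39 + 432/13 + 36/13)) = 37707 - (9/2 + (1/4)*(1/36)/sqrt(1405/39)) = 37707 - (9/2 + (1/4)*(1/36)*(sqrt(54795)/1405)) = 37707 - (9/2 + sqrt(54795)/202320) = 37707 + (-9/2 - sqrt(54795)/202320) = 75405/2 - sqrt(54795)/202320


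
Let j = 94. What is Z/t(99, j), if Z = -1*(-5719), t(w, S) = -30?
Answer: -5719/30 ≈ -190.63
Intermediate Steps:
Z = 5719
Z/t(99, j) = 5719/(-30) = 5719*(-1/30) = -5719/30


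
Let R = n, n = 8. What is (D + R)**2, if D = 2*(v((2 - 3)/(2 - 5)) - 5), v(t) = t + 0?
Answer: 16/9 ≈ 1.7778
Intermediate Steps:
v(t) = t
D = -28/3 (D = 2*((2 - 3)/(2 - 5) - 5) = 2*(-1/(-3) - 5) = 2*(-1*(-1/3) - 5) = 2*(1/3 - 5) = 2*(-14/3) = -28/3 ≈ -9.3333)
R = 8
(D + R)**2 = (-28/3 + 8)**2 = (-4/3)**2 = 16/9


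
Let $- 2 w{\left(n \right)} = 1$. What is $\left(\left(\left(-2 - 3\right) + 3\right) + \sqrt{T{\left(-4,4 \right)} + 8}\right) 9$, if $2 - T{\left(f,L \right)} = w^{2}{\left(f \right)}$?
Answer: $-18 + \frac{9 \sqrt{39}}{2} \approx 10.102$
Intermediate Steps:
$w{\left(n \right)} = - \frac{1}{2}$ ($w{\left(n \right)} = \left(- \frac{1}{2}\right) 1 = - \frac{1}{2}$)
$T{\left(f,L \right)} = \frac{7}{4}$ ($T{\left(f,L \right)} = 2 - \left(- \frac{1}{2}\right)^{2} = 2 - \frac{1}{4} = \frac{7}{4}$)
$\left(\left(\left(-2 - 3\right) + 3\right) + \sqrt{T{\left(-4,4 \right)} + 8}\right) 9 = \left(\left(\left(-2 - 3\right) + 3\right) + \sqrt{\frac{7}{4} + 8}\right) 9 = \left(\left(-5 + 3\right) + \sqrt{\frac{39}{4}}\right) 9 = \left(-2 + \frac{\sqrt{39}}{2}\right) 9 = -18 + \frac{9 \sqrt{39}}{2}$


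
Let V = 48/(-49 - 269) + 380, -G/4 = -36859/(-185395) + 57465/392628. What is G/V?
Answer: -443885584577/122119484048660 ≈ -0.0036348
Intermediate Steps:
G = -8375199709/6065939005 (G = -4*(-36859/(-185395) + 57465/392628) = -4*(-36859*(-1/185395) + 57465*(1/392628)) = -4*(36859/185395 + 19155/130876) = -4*8375199709/24263756020 = -8375199709/6065939005 ≈ -1.3807)
V = 20132/53 (V = 48/(-318) + 380 = 48*(-1/318) + 380 = -8/53 + 380 = 20132/53 ≈ 379.85)
G/V = -8375199709/(6065939005*20132/53) = -8375199709/6065939005*53/20132 = -443885584577/122119484048660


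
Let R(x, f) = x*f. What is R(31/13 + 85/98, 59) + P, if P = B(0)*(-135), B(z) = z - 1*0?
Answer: 244437/1274 ≈ 191.87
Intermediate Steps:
B(z) = z (B(z) = z + 0 = z)
R(x, f) = f*x
P = 0 (P = 0*(-135) = 0)
R(31/13 + 85/98, 59) + P = 59*(31/13 + 85/98) + 0 = 59*(4143/1274) + 0 = 244437/1274 + 0 = 244437/1274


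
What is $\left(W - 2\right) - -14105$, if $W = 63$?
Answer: $14166$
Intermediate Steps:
$\left(W - 2\right) - -14105 = \left(63 - 2\right) - -14105 = 61 + 14105 = 14166$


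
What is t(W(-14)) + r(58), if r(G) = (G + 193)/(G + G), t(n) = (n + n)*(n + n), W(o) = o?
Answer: 91195/116 ≈ 786.16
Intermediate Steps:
t(n) = 4*n² (t(n) = (2*n)*(2*n) = 4*n²)
r(G) = (193 + G)/(2*G) (r(G) = (193 + G)/((2*G)) = (193 + G)*(1/(2*G)) = (193 + G)/(2*G))
t(W(-14)) + r(58) = 4*(-14)² + (½)*(193 + 58)/58 = 4*196 + (½)*(1/58)*251 = 784 + 251/116 = 91195/116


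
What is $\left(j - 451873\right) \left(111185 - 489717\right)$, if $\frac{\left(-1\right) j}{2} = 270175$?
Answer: $375588156636$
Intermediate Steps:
$j = -540350$ ($j = \left(-2\right) 270175 = -540350$)
$\left(j - 451873\right) \left(111185 - 489717\right) = \left(-540350 - 451873\right) \left(111185 - 489717\right) = \left(-992223\right) \left(-378532\right) = 375588156636$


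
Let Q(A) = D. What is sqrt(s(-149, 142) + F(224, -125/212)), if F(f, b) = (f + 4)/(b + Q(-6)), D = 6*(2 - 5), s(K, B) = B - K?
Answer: 3*sqrt(481018755)/3941 ≈ 16.695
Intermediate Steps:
D = -18 (D = 6*(-3) = -18)
Q(A) = -18
F(f, b) = (4 + f)/(-18 + b) (F(f, b) = (f + 4)/(b - 18) = (4 + f)/(-18 + b))
sqrt(s(-149, 142) + F(224, -125/212)) = sqrt((142 - 1*(-149)) + (4 + 224)/(-18 - 125/212)) = sqrt((142 + 149) + 228/(-18 - 125*1/212)) = sqrt(291 + 228/(-18 - 125/212)) = sqrt(291 + 228/(-3941/212)) = sqrt(291 - 212/3941*228) = sqrt(291 - 48336/3941) = sqrt(1098495/3941) = 3*sqrt(481018755)/3941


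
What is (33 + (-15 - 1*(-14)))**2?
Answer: 1024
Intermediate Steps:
(33 + (-15 - 1*(-14)))**2 = (33 + (-15 + 14))**2 = (33 - 1)**2 = 32**2 = 1024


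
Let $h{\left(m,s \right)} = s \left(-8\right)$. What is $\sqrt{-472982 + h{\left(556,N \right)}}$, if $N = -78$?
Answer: $i \sqrt{472358} \approx 687.28 i$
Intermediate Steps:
$h{\left(m,s \right)} = - 8 s$
$\sqrt{-472982 + h{\left(556,N \right)}} = \sqrt{-472982 - -624} = \sqrt{-472982 + 624} = \sqrt{-472358} = i \sqrt{472358}$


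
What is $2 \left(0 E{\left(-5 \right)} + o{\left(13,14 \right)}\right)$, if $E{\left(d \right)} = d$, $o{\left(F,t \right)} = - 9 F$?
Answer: $-234$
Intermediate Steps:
$2 \left(0 E{\left(-5 \right)} + o{\left(13,14 \right)}\right) = 2 \left(0 \left(-5\right) - 117\right) = 2 \left(0 - 117\right) = 2 \left(-117\right) = -234$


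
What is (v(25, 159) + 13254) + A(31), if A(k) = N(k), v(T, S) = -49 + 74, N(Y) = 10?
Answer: 13289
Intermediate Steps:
v(T, S) = 25
A(k) = 10
(v(25, 159) + 13254) + A(31) = (25 + 13254) + 10 = 13279 + 10 = 13289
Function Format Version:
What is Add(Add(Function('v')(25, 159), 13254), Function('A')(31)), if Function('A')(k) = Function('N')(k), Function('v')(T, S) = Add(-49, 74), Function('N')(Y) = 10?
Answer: 13289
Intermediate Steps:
Function('v')(T, S) = 25
Function('A')(k) = 10
Add(Add(Function('v')(25, 159), 13254), Function('A')(31)) = Add(Add(25, 13254), 10) = Add(13279, 10) = 13289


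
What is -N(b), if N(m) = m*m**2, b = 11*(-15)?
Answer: 4492125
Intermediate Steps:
b = -165
N(m) = m**3
-N(b) = -1*(-165)**3 = -1*(-4492125) = 4492125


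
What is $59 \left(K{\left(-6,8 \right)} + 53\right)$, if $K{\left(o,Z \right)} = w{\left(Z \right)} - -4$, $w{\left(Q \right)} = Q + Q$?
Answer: $4307$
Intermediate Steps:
$w{\left(Q \right)} = 2 Q$
$K{\left(o,Z \right)} = 4 + 2 Z$ ($K{\left(o,Z \right)} = 2 Z - -4 = 2 Z + 4 = 4 + 2 Z$)
$59 \left(K{\left(-6,8 \right)} + 53\right) = 59 \left(\left(4 + 2 \cdot 8\right) + 53\right) = 59 \left(\left(4 + 16\right) + 53\right) = 59 \left(20 + 53\right) = 59 \cdot 73 = 4307$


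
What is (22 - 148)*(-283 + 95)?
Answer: 23688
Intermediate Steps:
(22 - 148)*(-283 + 95) = -126*(-188) = 23688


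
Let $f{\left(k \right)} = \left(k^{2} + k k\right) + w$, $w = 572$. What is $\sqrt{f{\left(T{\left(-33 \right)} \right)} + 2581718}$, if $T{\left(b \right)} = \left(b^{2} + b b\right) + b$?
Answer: $2 \sqrt{2946085} \approx 3432.8$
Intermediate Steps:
$T{\left(b \right)} = b + 2 b^{2}$ ($T{\left(b \right)} = \left(b^{2} + b^{2}\right) + b = 2 b^{2} + b = b + 2 b^{2}$)
$f{\left(k \right)} = 572 + 2 k^{2}$ ($f{\left(k \right)} = \left(k^{2} + k k\right) + 572 = \left(k^{2} + k^{2}\right) + 572 = 2 k^{2} + 572 = 572 + 2 k^{2}$)
$\sqrt{f{\left(T{\left(-33 \right)} \right)} + 2581718} = \sqrt{\left(572 + 2 \left(- 33 \left(1 + 2 \left(-33\right)\right)\right)^{2}\right) + 2581718} = \sqrt{\left(572 + 2 \left(- 33 \left(1 - 66\right)\right)^{2}\right) + 2581718} = \sqrt{\left(572 + 2 \left(\left(-33\right) \left(-65\right)\right)^{2}\right) + 2581718} = \sqrt{\left(572 + 2 \cdot 2145^{2}\right) + 2581718} = \sqrt{\left(572 + 2 \cdot 4601025\right) + 2581718} = \sqrt{\left(572 + 9202050\right) + 2581718} = \sqrt{9202622 + 2581718} = \sqrt{11784340} = 2 \sqrt{2946085}$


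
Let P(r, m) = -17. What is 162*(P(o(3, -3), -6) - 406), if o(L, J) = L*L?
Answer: -68526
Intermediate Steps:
o(L, J) = L**2
162*(P(o(3, -3), -6) - 406) = 162*(-17 - 406) = 162*(-423) = -68526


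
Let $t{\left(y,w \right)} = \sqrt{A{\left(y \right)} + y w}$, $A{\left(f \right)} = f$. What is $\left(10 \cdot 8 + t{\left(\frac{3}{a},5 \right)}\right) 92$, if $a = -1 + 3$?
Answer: $7636$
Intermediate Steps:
$a = 2$
$t{\left(y,w \right)} = \sqrt{y + w y}$ ($t{\left(y,w \right)} = \sqrt{y + y w} = \sqrt{y + w y}$)
$\left(10 \cdot 8 + t{\left(\frac{3}{a},5 \right)}\right) 92 = \left(10 \cdot 8 + \sqrt{\frac{3}{2} \left(1 + 5\right)}\right) 92 = \left(80 + \sqrt{3 \cdot \frac{1}{2} \cdot 6}\right) 92 = \left(80 + \sqrt{\frac{3}{2} \cdot 6}\right) 92 = \left(80 + \sqrt{9}\right) 92 = \left(80 + 3\right) 92 = 83 \cdot 92 = 7636$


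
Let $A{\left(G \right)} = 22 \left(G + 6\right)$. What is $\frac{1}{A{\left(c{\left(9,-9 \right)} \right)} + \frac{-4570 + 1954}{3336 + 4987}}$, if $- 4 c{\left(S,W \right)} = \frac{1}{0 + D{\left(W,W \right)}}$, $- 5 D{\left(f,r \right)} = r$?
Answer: $\frac{149814}{19270595} \approx 0.0077742$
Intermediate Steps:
$D{\left(f,r \right)} = - \frac{r}{5}$
$c{\left(S,W \right)} = \frac{5}{4 W}$ ($c{\left(S,W \right)} = - \frac{1}{4 \left(0 - \frac{W}{5}\right)} = - \frac{1}{4 \left(- \frac{W}{5}\right)} = - \frac{\left(-5\right) \frac{1}{W}}{4} = \frac{5}{4 W}$)
$A{\left(G \right)} = 132 + 22 G$ ($A{\left(G \right)} = 22 \left(6 + G\right) = 132 + 22 G$)
$\frac{1}{A{\left(c{\left(9,-9 \right)} \right)} + \frac{-4570 + 1954}{3336 + 4987}} = \frac{1}{\left(132 + 22 \frac{5}{4 \left(-9\right)}\right) + \frac{-4570 + 1954}{3336 + 4987}} = \frac{1}{\left(132 + 22 \cdot \frac{5}{4} \left(- \frac{1}{9}\right)\right) - \frac{2616}{8323}} = \frac{1}{\left(132 + 22 \left(- \frac{5}{36}\right)\right) - \frac{2616}{8323}} = \frac{1}{\left(132 - \frac{55}{18}\right) - \frac{2616}{8323}} = \frac{1}{\frac{2321}{18} - \frac{2616}{8323}} = \frac{1}{\frac{19270595}{149814}} = \frac{149814}{19270595}$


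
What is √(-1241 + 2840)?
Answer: √1599 ≈ 39.987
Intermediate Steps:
√(-1241 + 2840) = √1599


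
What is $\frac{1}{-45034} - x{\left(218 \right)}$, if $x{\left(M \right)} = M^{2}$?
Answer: $- \frac{2140195817}{45034} \approx -47524.0$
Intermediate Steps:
$\frac{1}{-45034} - x{\left(218 \right)} = \frac{1}{-45034} - 218^{2} = - \frac{1}{45034} - 47524 = - \frac{2140195817}{45034}$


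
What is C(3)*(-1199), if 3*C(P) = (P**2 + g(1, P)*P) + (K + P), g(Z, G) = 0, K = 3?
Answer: -5995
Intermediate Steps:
C(P) = 1 + P/3 + P**2/3 (C(P) = ((P**2 + 0*P) + (3 + P))/3 = ((P**2 + 0) + (3 + P))/3 = (P**2 + (3 + P))/3 = (3 + P + P**2)/3 = 1 + P/3 + P**2/3)
C(3)*(-1199) = (1 + (1/3)*3 + (1/3)*3**2)*(-1199) = (1 + 1 + (1/3)*9)*(-1199) = (1 + 1 + 3)*(-1199) = 5*(-1199) = -5995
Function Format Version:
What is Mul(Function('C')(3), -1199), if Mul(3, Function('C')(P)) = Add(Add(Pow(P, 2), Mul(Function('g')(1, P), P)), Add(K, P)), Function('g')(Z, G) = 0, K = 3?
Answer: -5995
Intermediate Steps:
Function('C')(P) = Add(1, Mul(Rational(1, 3), P), Mul(Rational(1, 3), Pow(P, 2))) (Function('C')(P) = Mul(Rational(1, 3), Add(Add(Pow(P, 2), Mul(0, P)), Add(3, P))) = Mul(Rational(1, 3), Add(Add(Pow(P, 2), 0), Add(3, P))) = Mul(Rational(1, 3), Add(Pow(P, 2), Add(3, P))) = Mul(Rational(1, 3), Add(3, P, Pow(P, 2))) = Add(1, Mul(Rational(1, 3), P), Mul(Rational(1, 3), Pow(P, 2))))
Mul(Function('C')(3), -1199) = Mul(Add(1, Mul(Rational(1, 3), 3), Mul(Rational(1, 3), Pow(3, 2))), -1199) = Mul(Add(1, 1, Mul(Rational(1, 3), 9)), -1199) = Mul(Add(1, 1, 3), -1199) = Mul(5, -1199) = -5995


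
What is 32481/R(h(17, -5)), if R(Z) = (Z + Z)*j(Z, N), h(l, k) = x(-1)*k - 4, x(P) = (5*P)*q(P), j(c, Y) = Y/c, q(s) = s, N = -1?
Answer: -32481/2 ≈ -16241.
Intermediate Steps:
x(P) = 5*P² (x(P) = (5*P)*P = 5*P²)
h(l, k) = -4 + 5*k (h(l, k) = (5*(-1)²)*k - 4 = (5*1)*k - 4 = 5*k - 4 = -4 + 5*k)
R(Z) = -2 (R(Z) = (Z + Z)*(-1/Z) = (2*Z)*(-1/Z) = -2)
32481/R(h(17, -5)) = 32481/(-2) = 32481*(-½) = -32481/2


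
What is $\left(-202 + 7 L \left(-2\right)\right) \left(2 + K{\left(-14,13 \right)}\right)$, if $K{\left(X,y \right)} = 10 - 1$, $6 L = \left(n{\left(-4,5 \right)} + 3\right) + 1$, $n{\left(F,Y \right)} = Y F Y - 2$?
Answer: $\frac{880}{3} \approx 293.33$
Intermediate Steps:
$n{\left(F,Y \right)} = -2 + F Y^{2}$ ($n{\left(F,Y \right)} = F Y Y - 2 = F Y^{2} - 2 = -2 + F Y^{2}$)
$L = - \frac{49}{3}$ ($L = \frac{\left(\left(-2 - 4 \cdot 5^{2}\right) + 3\right) + 1}{6} = \frac{\left(\left(-2 - 100\right) + 3\right) + 1}{6} = \frac{\left(-102 + 3\right) + 1}{6} = \frac{-99 + 1}{6} = \frac{1}{6} \left(-98\right) = - \frac{49}{3} \approx -16.333$)
$K{\left(X,y \right)} = 9$
$\left(-202 + 7 L \left(-2\right)\right) \left(2 + K{\left(-14,13 \right)}\right) = \left(-202 + 7 \left(- \frac{49}{3}\right) \left(-2\right)\right) \left(2 + 9\right) = \left(-202 - - \frac{686}{3}\right) 11 = \left(-202 + \frac{686}{3}\right) 11 = \frac{80}{3} \cdot 11 = \frac{880}{3}$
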